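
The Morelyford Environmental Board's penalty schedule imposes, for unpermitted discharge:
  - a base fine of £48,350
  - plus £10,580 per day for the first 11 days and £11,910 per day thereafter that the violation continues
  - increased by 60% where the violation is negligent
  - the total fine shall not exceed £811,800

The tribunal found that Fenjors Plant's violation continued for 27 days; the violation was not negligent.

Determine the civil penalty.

£355,290

First 11 days: 11 × £10,580 = £116,380
Remaining days: (27 − 11) × £11,910 = £190,560
Per-day component: £116,380 + £190,560 = £306,940
Base plus per-day: £48,350 + £306,940 = £355,290
The violation was not negligent: no 60% increase.
Cap at £811,800: £355,290 is within the cap, no reduction.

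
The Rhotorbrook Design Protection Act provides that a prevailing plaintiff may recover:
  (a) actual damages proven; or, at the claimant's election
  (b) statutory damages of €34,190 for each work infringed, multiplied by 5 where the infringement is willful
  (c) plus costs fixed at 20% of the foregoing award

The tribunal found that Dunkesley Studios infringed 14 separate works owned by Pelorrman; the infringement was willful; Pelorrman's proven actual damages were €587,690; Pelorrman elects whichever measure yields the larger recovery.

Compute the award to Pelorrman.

€2,871,960

Statutory damages: 14 × €34,190 = €478,660
Multiplied by 5: 5 × €478,660 = €2,393,300
Greater of actual damages (€587,690) or enhanced statutory damages (€2,393,300): €2,393,300
Costs: 20% of €2,393,300 = €478,660
Award plus costs: €2,393,300 + €478,660 = €2,871,960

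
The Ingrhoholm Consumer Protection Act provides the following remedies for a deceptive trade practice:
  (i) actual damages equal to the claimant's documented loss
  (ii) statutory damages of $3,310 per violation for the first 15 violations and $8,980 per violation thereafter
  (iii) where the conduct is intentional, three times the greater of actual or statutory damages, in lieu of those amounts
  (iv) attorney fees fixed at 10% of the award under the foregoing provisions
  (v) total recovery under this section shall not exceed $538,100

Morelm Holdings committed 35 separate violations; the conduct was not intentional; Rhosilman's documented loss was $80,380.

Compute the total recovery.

First 15 violations: 15 × $3,310 = $49,650
Remaining violations: (35 − 15) × $8,980 = $179,600
Statutory damages: $49,650 + $179,600 = $229,250
Conduct not intentional: the in-lieu enhancement does not apply.
Actual plus statutory damages: $80,380 + $229,250 = $309,630
Attorney fees: 10% of $309,630 = $30,963
Total before cap: $309,630 + $30,963 = $340,593
Cap at $538,100: $340,593 is within the cap, no reduction.

$340,593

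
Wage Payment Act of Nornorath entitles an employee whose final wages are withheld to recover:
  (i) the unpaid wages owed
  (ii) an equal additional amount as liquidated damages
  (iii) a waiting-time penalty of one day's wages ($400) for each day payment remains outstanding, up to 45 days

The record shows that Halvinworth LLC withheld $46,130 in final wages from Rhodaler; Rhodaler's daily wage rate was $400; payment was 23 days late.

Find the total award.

Total award: $101,460

Liquidated damages (equal amount): $46,130
Penalty days: min(23, 45) = 23
Waiting-time penalty: 23 × $400 = $9,200
Total award: $46,130 + $46,130 + $9,200 = $101,460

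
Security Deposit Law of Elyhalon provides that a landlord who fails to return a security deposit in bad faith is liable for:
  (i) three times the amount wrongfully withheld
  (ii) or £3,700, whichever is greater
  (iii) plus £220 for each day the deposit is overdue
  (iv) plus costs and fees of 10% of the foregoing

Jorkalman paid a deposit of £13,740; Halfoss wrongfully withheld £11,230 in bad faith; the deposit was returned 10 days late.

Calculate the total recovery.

Trebled: 3 × £11,230 = £33,690
Minimum £3,700: £33,690 meets the minimum, no increase.
Late-return penalty: 10 × £220 = £2,200
Damages plus late penalty: £33,690 + £2,200 = £35,890
Costs and fees: 10% of £35,890 = £3,589
Total recovery: £35,890 + £3,589 = £39,479

£39,479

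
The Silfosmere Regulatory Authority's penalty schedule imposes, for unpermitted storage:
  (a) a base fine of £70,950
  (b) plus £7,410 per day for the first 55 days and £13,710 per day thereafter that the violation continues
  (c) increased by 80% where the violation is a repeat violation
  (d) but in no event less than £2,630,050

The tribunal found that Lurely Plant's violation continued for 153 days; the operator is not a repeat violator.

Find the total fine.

First 55 days: 55 × £7,410 = £407,550
Remaining days: (153 − 55) × £13,710 = £1,343,580
Per-day component: £407,550 + £1,343,580 = £1,751,130
Base plus per-day: £70,950 + £1,751,130 = £1,822,080
The operator is not a repeat violator: no 80% increase.
Minimum £2,630,050: £1,822,080 is below the minimum → £2,630,050

£2,630,050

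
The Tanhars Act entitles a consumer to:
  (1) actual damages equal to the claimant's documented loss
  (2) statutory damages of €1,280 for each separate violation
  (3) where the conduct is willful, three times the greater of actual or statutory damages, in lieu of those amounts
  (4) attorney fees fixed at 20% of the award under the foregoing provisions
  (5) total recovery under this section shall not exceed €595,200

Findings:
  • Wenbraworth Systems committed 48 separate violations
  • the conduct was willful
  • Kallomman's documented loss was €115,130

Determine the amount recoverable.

Statutory damages: 48 × €1,280 = €61,440
Greater of actual damages (€115,130) or statutory damages (€61,440): €115,130
Trebled: 3 × €115,130 = €345,390
Attorney fees: 20% of €345,390 = €69,078
Total before cap: €345,390 + €69,078 = €414,468
Cap at €595,200: €414,468 is within the cap, no reduction.

€414,468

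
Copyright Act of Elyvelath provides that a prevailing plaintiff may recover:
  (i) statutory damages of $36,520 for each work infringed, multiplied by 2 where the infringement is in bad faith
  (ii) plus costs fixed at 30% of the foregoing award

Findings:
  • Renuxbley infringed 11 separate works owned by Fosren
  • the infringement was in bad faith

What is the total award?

$1,044,472

Statutory damages: 11 × $36,520 = $401,720
Doubled: 2 × $401,720 = $803,440
Costs: 30% of $803,440 = $241,032
Award plus costs: $803,440 + $241,032 = $1,044,472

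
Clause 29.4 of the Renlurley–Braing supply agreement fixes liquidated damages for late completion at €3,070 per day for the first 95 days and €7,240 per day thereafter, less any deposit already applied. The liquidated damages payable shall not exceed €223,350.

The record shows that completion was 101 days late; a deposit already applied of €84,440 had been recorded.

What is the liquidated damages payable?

€223,350

First 95 days: 95 × €3,070 = €291,650
Remaining days: (101 − 95) × €7,240 = €43,440
Accrued per-day damages: €291,650 + €43,440 = €335,090
Less deposit already applied: €335,090 − €84,440 = €250,650
Cap at €223,350: €250,650 exceeds the cap → €223,350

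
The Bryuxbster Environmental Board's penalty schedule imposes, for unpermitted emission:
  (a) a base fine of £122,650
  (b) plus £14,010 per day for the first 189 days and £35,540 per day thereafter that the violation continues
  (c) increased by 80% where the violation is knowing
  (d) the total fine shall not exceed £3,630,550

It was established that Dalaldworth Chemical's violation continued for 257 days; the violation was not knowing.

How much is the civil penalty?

First 189 days: 189 × £14,010 = £2,647,890
Remaining days: (257 − 189) × £35,540 = £2,416,720
Per-day component: £2,647,890 + £2,416,720 = £5,064,610
Base plus per-day: £122,650 + £5,064,610 = £5,187,260
The violation was not knowing: no 80% increase.
Cap at £3,630,550: £5,187,260 exceeds the cap → £3,630,550

Civil penalty: £3,630,550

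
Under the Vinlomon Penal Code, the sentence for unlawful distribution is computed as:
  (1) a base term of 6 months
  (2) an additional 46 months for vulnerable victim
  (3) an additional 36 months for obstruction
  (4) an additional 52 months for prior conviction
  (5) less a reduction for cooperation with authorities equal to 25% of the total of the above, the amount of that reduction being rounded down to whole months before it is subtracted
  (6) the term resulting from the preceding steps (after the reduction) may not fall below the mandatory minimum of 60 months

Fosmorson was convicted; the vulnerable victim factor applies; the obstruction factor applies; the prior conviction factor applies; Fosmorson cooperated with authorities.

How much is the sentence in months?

105 months

Vulnerable victim enhancement: +46 months
Obstruction enhancement: +36 months
Prior conviction enhancement: +52 months
Adjusted term: 6 months + 46 months + 36 months + 52 months = 140 months
Cooperation with authorities reduction: 25% of 140 months = 35 months (rounded down)
After reduction: 140 − 35 = 105 months
Minimum 60 months: 105 months meets the minimum, no increase.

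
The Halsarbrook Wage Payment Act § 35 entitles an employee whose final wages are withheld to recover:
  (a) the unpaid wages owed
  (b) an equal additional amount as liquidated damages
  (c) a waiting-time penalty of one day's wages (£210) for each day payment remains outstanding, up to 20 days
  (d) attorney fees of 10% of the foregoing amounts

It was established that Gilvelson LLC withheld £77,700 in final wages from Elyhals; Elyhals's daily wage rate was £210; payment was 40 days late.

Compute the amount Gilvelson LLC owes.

£175,560

Liquidated damages (equal amount): £77,700
Penalty days: min(40, 20) = 20
Waiting-time penalty: 20 × £210 = £4,200
Subtotal: £77,700 + £77,700 + £4,200 = £159,600
Attorney fees: 10% of £159,600 = £15,960
Total award: £159,600 + £15,960 = £175,560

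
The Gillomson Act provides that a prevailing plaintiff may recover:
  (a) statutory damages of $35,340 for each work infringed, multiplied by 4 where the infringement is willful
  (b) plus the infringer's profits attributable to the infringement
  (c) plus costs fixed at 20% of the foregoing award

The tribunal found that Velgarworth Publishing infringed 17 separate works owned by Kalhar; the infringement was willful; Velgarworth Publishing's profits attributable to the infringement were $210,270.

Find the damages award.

Award: $3,136,068

Statutory damages: 17 × $35,340 = $600,780
Multiplied by 4: 4 × $600,780 = $2,403,120
Combined award: $2,403,120 + $210,270 = $2,613,390
Costs: 20% of $2,613,390 = $522,678
Award plus costs: $2,613,390 + $522,678 = $3,136,068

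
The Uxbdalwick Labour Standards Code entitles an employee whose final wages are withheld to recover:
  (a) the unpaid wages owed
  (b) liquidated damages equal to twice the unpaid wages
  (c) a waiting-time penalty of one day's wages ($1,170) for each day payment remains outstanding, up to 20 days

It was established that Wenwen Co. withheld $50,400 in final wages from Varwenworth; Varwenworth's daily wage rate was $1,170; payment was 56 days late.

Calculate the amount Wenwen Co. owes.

Doubled: 2 × $50,400 = $100,800
Penalty days: min(56, 20) = 20
Waiting-time penalty: 20 × $1,170 = $23,400
Total award: $50,400 + $100,800 + $23,400 = $174,600

$174,600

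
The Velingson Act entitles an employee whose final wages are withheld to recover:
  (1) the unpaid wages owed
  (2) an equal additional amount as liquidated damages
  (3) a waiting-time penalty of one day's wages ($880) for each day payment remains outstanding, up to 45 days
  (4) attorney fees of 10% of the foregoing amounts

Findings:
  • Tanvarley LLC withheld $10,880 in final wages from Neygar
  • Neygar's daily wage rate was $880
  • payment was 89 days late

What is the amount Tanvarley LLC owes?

Liquidated damages (equal amount): $10,880
Penalty days: min(89, 45) = 45
Waiting-time penalty: 45 × $880 = $39,600
Subtotal: $10,880 + $10,880 + $39,600 = $61,360
Attorney fees: 10% of $61,360 = $6,136
Total award: $61,360 + $6,136 = $67,496

$67,496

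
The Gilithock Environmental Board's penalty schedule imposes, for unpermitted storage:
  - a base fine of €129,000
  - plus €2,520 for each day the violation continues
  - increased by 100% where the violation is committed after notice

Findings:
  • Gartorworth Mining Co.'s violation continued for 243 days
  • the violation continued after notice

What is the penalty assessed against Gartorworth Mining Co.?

€1,482,720

Per-day component: 243 × €2,520 = €612,360
Base plus per-day: €129,000 + €612,360 = €741,360
Enhancement: 100% of €741,360 = €741,360
Enhanced fine: €741,360 + €741,360 = €1,482,720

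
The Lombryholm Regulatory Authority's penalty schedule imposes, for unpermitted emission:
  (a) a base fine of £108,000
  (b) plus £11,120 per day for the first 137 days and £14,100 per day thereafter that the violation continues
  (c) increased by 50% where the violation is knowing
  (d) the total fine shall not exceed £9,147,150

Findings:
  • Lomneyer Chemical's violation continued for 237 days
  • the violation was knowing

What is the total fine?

Civil penalty: £4,562,160

First 137 days: 137 × £11,120 = £1,523,440
Remaining days: (237 − 137) × £14,100 = £1,410,000
Per-day component: £1,523,440 + £1,410,000 = £2,933,440
Base plus per-day: £108,000 + £2,933,440 = £3,041,440
Enhancement: 50% of £3,041,440 = £1,520,720
Enhanced fine: £3,041,440 + £1,520,720 = £4,562,160
Cap at £9,147,150: £4,562,160 is within the cap, no reduction.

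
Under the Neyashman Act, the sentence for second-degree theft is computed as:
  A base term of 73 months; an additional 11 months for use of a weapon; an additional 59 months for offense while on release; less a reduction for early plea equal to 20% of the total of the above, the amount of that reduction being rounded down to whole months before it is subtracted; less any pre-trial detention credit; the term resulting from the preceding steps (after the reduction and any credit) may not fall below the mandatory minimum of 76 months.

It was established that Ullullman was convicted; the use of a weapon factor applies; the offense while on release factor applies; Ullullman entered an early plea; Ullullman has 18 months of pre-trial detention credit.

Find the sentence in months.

97 months

Use of a weapon enhancement: +11 months
Offense while on release enhancement: +59 months
Adjusted term: 73 months + 11 months + 59 months = 143 months
Early plea reduction: 20% of 143 months = 28 months (rounded down)
After reduction: 143 − 28 = 115 months
Less pre-trial detention credit: 115 months − 18 months = 97 months
Minimum 76 months: 97 months meets the minimum, no increase.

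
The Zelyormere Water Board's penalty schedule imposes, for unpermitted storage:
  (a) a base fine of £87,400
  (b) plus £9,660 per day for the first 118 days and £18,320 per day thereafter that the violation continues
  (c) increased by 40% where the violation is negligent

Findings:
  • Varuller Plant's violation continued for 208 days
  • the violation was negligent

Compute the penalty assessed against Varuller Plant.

Civil penalty: £4,026,512

First 118 days: 118 × £9,660 = £1,139,880
Remaining days: (208 − 118) × £18,320 = £1,648,800
Per-day component: £1,139,880 + £1,648,800 = £2,788,680
Base plus per-day: £87,400 + £2,788,680 = £2,876,080
Enhancement: 40% of £2,876,080 = £1,150,432
Enhanced fine: £2,876,080 + £1,150,432 = £4,026,512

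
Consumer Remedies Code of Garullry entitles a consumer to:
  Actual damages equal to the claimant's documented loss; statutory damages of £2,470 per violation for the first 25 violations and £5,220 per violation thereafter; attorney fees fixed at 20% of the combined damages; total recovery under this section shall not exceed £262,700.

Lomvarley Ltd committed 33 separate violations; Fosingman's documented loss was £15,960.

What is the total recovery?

First 25 violations: 25 × £2,470 = £61,750
Remaining violations: (33 − 25) × £5,220 = £41,760
Statutory damages: £61,750 + £41,760 = £103,510
Combined damages: £15,960 + £103,510 = £119,470
Attorney fees: 20% of £119,470 = £23,894
Total before cap: £119,470 + £23,894 = £143,364
Cap at £262,700: £143,364 is within the cap, no reduction.

£143,364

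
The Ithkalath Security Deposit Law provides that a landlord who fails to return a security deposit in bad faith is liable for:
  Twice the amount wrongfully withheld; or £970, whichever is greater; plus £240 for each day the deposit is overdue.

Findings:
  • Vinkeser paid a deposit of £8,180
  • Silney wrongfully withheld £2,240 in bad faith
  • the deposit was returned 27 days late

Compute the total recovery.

£10,960

Doubled: 2 × £2,240 = £4,480
Minimum £970: £4,480 meets the minimum, no increase.
Late-return penalty: 27 × £240 = £6,480
Damages plus late penalty: £4,480 + £6,480 = £10,960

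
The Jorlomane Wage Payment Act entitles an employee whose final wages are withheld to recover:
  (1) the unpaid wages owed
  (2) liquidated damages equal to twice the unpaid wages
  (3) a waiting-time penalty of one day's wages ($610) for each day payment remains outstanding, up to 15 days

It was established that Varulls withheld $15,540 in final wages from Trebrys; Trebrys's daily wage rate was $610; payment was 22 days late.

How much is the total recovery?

Doubled: 2 × $15,540 = $31,080
Penalty days: min(22, 15) = 15
Waiting-time penalty: 15 × $610 = $9,150
Total award: $15,540 + $31,080 + $9,150 = $55,770

$55,770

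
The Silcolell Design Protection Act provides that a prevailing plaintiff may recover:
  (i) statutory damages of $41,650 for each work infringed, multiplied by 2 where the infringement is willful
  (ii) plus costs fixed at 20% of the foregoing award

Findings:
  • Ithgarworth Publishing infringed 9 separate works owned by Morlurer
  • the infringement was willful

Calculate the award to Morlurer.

$899,640

Statutory damages: 9 × $41,650 = $374,850
Doubled: 2 × $374,850 = $749,700
Costs: 20% of $749,700 = $149,940
Award plus costs: $749,700 + $149,940 = $899,640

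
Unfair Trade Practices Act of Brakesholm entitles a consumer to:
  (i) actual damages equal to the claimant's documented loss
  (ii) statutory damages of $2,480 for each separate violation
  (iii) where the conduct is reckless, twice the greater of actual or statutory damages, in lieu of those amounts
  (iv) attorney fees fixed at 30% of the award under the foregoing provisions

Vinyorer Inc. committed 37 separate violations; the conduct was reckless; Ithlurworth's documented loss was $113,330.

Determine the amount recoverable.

$294,658

Statutory damages: 37 × $2,480 = $91,760
Greater of actual damages ($113,330) or statutory damages ($91,760): $113,330
Doubled: 2 × $113,330 = $226,660
Attorney fees: 30% of $226,660 = $67,998
Total recovery: $226,660 + $67,998 = $294,658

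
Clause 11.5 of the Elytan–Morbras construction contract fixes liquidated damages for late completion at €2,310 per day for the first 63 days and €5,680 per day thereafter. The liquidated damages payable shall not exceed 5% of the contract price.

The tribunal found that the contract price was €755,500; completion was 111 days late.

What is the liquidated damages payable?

€37,775

First 63 days: 63 × €2,310 = €145,530
Remaining days: (111 − 63) × €5,680 = €272,640
Accrued per-day damages: €145,530 + €272,640 = €418,170
Cap: 5% of €755,500 = €37,775
Cap at €37,775: €418,170 exceeds the cap → €37,775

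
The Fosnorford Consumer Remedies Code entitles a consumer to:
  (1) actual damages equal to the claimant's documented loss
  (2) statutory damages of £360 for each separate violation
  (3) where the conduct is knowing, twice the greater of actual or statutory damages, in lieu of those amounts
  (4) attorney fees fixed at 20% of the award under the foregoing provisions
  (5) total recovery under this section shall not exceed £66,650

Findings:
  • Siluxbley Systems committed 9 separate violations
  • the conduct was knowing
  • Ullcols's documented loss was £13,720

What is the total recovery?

Statutory damages: 9 × £360 = £3,240
Greater of actual damages (£13,720) or statutory damages (£3,240): £13,720
Doubled: 2 × £13,720 = £27,440
Attorney fees: 20% of £27,440 = £5,488
Total before cap: £27,440 + £5,488 = £32,928
Cap at £66,650: £32,928 is within the cap, no reduction.

Total recovery: £32,928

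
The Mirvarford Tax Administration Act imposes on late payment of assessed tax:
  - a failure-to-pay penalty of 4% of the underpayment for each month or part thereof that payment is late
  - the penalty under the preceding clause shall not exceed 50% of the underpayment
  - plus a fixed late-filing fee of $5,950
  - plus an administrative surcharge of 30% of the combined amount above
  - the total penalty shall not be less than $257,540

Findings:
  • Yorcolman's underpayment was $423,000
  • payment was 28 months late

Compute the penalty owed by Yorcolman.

Penalty: $282,685

Accrued rate: 4% × 28 = 112%, capped at 50% → 50%
Failure-to-pay penalty: 50% of $423,000 = $211,500
Penalty before surcharge: $211,500 + $5,950 = $217,450
Administrative surcharge: 30% of $217,450 = $65,235
Total penalty: $217,450 + $65,235 = $282,685
Minimum $257,540: $282,685 meets the minimum, no increase.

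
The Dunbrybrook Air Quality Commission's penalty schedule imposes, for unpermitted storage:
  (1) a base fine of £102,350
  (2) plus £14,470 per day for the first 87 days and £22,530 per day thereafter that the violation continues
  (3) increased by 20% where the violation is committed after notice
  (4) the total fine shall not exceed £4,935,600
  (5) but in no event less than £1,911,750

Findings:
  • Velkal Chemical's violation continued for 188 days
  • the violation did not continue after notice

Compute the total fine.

First 87 days: 87 × £14,470 = £1,258,890
Remaining days: (188 − 87) × £22,530 = £2,275,530
Per-day component: £1,258,890 + £2,275,530 = £3,534,420
Base plus per-day: £102,350 + £3,534,420 = £3,636,770
The violation did not continue after notice: no 20% increase.
Cap at £4,935,600: £3,636,770 is within the cap, no reduction.
Minimum £1,911,750: £3,636,770 meets the minimum, no increase.

£3,636,770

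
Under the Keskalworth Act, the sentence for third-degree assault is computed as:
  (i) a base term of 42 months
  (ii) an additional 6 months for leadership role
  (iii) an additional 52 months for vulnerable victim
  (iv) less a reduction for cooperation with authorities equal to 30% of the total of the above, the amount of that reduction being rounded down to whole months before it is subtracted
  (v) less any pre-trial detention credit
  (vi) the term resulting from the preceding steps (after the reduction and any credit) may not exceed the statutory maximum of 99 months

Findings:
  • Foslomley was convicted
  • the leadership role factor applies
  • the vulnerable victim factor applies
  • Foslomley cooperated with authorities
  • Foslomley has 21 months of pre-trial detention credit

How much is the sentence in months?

49 months

Leadership role enhancement: +6 months
Vulnerable victim enhancement: +52 months
Adjusted term: 42 months + 6 months + 52 months = 100 months
Cooperation with authorities reduction: 30% of 100 months = 30 months (rounded down)
After reduction: 100 − 30 = 70 months
Less pre-trial detention credit: 70 months − 21 months = 49 months
Cap at 99 months: 49 months is within the cap, no reduction.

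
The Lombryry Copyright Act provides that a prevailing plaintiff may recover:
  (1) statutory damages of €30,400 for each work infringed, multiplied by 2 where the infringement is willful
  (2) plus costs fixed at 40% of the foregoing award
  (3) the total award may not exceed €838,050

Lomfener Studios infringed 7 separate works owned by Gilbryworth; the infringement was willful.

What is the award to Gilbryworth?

€595,840

Statutory damages: 7 × €30,400 = €212,800
Doubled: 2 × €212,800 = €425,600
Costs: 40% of €425,600 = €170,240
Award plus costs: €425,600 + €170,240 = €595,840
Cap at €838,050: €595,840 is within the cap, no reduction.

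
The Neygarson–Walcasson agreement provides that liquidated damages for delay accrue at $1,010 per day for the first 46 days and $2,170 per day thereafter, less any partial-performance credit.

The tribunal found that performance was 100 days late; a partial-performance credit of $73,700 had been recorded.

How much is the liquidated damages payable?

Liquidated damages: $89,940

First 46 days: 46 × $1,010 = $46,460
Remaining days: (100 − 46) × $2,170 = $117,180
Accrued per-day damages: $46,460 + $117,180 = $163,640
Less partial-performance credit: $163,640 − $73,700 = $89,940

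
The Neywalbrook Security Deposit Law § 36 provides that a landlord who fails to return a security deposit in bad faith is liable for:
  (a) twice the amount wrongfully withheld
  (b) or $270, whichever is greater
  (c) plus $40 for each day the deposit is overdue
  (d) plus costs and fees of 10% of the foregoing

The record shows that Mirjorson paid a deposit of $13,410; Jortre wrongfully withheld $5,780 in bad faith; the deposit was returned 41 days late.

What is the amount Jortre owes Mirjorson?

Doubled: 2 × $5,780 = $11,560
Minimum $270: $11,560 meets the minimum, no increase.
Late-return penalty: 41 × $40 = $1,640
Damages plus late penalty: $11,560 + $1,640 = $13,200
Costs and fees: 10% of $13,200 = $1,320
Total recovery: $13,200 + $1,320 = $14,520

$14,520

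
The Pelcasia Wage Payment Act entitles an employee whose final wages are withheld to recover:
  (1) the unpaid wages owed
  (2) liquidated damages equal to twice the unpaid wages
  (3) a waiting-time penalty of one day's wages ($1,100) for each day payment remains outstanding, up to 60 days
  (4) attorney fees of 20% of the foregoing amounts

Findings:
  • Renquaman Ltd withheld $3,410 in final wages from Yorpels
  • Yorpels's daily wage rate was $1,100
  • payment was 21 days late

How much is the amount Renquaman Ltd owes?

Doubled: 2 × $3,410 = $6,820
Penalty days: min(21, 60) = 21
Waiting-time penalty: 21 × $1,100 = $23,100
Subtotal: $3,410 + $6,820 + $23,100 = $33,330
Attorney fees: 20% of $33,330 = $6,666
Total award: $33,330 + $6,666 = $39,996

Total award: $39,996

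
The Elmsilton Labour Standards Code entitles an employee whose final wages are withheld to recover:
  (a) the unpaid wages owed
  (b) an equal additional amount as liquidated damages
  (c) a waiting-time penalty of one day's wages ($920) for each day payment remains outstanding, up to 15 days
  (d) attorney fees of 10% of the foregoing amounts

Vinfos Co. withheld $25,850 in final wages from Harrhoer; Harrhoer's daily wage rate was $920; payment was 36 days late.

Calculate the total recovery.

$72,050

Liquidated damages (equal amount): $25,850
Penalty days: min(36, 15) = 15
Waiting-time penalty: 15 × $920 = $13,800
Subtotal: $25,850 + $25,850 + $13,800 = $65,500
Attorney fees: 10% of $65,500 = $6,550
Total award: $65,500 + $6,550 = $72,050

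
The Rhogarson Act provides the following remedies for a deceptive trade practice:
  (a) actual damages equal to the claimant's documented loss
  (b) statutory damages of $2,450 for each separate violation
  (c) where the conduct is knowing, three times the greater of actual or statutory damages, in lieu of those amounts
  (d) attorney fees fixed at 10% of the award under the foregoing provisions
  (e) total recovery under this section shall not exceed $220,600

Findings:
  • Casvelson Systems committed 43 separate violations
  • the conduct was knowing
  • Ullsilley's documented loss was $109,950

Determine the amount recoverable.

$220,600

Statutory damages: 43 × $2,450 = $105,350
Greater of actual damages ($109,950) or statutory damages ($105,350): $109,950
Trebled: 3 × $109,950 = $329,850
Attorney fees: 10% of $329,850 = $32,985
Total before cap: $329,850 + $32,985 = $362,835
Cap at $220,600: $362,835 exceeds the cap → $220,600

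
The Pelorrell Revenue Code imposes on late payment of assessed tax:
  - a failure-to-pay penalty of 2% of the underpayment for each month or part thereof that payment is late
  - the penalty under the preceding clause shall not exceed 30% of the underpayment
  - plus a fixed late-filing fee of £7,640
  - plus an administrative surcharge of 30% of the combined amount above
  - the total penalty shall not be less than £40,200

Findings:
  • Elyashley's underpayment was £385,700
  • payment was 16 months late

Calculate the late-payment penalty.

£160,355

Accrued rate: 2% × 16 = 32%, capped at 30% → 30%
Failure-to-pay penalty: 30% of £385,700 = £115,710
Penalty before surcharge: £115,710 + £7,640 = £123,350
Administrative surcharge: 30% of £123,350 = £37,005
Total penalty: £123,350 + £37,005 = £160,355
Minimum £40,200: £160,355 meets the minimum, no increase.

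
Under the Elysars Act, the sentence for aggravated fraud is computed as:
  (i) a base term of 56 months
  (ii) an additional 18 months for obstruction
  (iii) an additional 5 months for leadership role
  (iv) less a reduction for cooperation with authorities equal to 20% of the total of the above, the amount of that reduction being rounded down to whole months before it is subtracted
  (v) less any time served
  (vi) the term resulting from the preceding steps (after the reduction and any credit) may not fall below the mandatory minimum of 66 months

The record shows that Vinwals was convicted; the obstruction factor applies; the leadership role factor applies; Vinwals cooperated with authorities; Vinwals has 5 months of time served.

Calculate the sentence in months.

Obstruction enhancement: +18 months
Leadership role enhancement: +5 months
Adjusted term: 56 months + 18 months + 5 months = 79 months
Cooperation with authorities reduction: 20% of 79 months = 15 months (rounded down)
After reduction: 79 − 15 = 64 months
Less time served: 64 months − 5 months = 59 months
Minimum 66 months: 59 months is below the minimum → 66 months

66 months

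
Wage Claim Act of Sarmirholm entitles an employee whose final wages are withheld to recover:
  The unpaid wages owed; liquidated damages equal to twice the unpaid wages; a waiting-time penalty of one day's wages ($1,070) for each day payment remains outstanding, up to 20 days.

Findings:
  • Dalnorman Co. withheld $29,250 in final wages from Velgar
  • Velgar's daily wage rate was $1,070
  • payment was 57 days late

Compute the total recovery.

Doubled: 2 × $29,250 = $58,500
Penalty days: min(57, 20) = 20
Waiting-time penalty: 20 × $1,070 = $21,400
Total award: $29,250 + $58,500 + $21,400 = $109,150

$109,150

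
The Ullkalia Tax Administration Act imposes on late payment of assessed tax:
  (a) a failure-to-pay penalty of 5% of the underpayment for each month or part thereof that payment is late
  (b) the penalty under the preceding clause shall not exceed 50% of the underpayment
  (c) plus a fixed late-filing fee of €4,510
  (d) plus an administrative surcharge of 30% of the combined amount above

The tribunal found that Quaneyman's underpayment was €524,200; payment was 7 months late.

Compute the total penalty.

Accrued rate: 5% × 7 = 35%, capped at 50% → 35%
Failure-to-pay penalty: 35% of €524,200 = €183,470
Penalty before surcharge: €183,470 + €4,510 = €187,980
Administrative surcharge: 30% of €187,980 = €56,394
Total penalty: €187,980 + €56,394 = €244,374

€244,374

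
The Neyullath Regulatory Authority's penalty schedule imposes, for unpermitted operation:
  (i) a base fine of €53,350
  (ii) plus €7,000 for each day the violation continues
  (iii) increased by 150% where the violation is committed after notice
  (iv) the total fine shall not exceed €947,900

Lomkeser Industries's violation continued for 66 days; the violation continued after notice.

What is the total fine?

Per-day component: 66 × €7,000 = €462,000
Base plus per-day: €53,350 + €462,000 = €515,350
Enhancement: 150% of €515,350 = €773,025
Enhanced fine: €515,350 + €773,025 = €1,288,375
Cap at €947,900: €1,288,375 exceeds the cap → €947,900

Civil penalty: €947,900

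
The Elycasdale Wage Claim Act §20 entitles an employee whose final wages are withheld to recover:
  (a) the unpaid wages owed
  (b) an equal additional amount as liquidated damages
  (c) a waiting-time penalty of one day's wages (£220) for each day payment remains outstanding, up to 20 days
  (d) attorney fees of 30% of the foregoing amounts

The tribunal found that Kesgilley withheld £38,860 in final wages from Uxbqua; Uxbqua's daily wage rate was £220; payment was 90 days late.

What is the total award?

Total award: £106,756

Liquidated damages (equal amount): £38,860
Penalty days: min(90, 20) = 20
Waiting-time penalty: 20 × £220 = £4,400
Subtotal: £38,860 + £38,860 + £4,400 = £82,120
Attorney fees: 30% of £82,120 = £24,636
Total award: £82,120 + £24,636 = £106,756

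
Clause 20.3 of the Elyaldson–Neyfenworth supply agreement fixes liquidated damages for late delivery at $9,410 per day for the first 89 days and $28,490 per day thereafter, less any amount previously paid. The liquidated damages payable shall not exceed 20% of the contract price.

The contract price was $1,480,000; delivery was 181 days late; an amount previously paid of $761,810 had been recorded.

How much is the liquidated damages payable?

First 89 days: 89 × $9,410 = $837,490
Remaining days: (181 − 89) × $28,490 = $2,621,080
Accrued per-day damages: $837,490 + $2,621,080 = $3,458,570
Less amount previously paid: $3,458,570 − $761,810 = $2,696,760
Cap: 20% of $1,480,000 = $296,000
Cap at $296,000: $2,696,760 exceeds the cap → $296,000

$296,000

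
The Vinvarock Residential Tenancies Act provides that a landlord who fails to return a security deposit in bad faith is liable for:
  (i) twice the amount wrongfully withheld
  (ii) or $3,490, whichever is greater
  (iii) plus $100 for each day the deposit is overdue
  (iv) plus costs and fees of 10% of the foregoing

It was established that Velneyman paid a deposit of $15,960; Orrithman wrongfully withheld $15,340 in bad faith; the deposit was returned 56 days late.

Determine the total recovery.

Doubled: 2 × $15,340 = $30,680
Minimum $3,490: $30,680 meets the minimum, no increase.
Late-return penalty: 56 × $100 = $5,600
Damages plus late penalty: $30,680 + $5,600 = $36,280
Costs and fees: 10% of $36,280 = $3,628
Total recovery: $36,280 + $3,628 = $39,908

$39,908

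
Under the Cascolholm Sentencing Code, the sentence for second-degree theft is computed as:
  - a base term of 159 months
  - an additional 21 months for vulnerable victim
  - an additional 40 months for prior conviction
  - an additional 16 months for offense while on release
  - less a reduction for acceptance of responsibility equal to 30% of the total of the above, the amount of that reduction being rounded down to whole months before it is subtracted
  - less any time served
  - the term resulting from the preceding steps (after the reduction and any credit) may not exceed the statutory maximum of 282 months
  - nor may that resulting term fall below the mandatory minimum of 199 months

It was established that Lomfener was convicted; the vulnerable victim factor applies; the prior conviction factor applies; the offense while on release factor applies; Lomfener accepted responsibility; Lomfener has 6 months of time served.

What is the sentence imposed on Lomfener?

199 months

Vulnerable victim enhancement: +21 months
Prior conviction enhancement: +40 months
Offense while on release enhancement: +16 months
Adjusted term: 159 months + 21 months + 40 months + 16 months = 236 months
Acceptance of responsibility reduction: 30% of 236 months = 70 months (rounded down)
After reduction: 236 − 70 = 166 months
Less time served: 166 months − 6 months = 160 months
Cap at 282 months: 160 months is within the cap, no reduction.
Minimum 199 months: 160 months is below the minimum → 199 months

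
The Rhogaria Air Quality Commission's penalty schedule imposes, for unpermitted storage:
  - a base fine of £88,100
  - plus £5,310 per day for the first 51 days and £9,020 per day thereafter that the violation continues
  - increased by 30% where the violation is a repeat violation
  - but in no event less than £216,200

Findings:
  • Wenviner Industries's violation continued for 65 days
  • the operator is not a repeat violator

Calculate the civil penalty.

First 51 days: 51 × £5,310 = £270,810
Remaining days: (65 − 51) × £9,020 = £126,280
Per-day component: £270,810 + £126,280 = £397,090
Base plus per-day: £88,100 + £397,090 = £485,190
The operator is not a repeat violator: no 30% increase.
Minimum £216,200: £485,190 meets the minimum, no increase.

£485,190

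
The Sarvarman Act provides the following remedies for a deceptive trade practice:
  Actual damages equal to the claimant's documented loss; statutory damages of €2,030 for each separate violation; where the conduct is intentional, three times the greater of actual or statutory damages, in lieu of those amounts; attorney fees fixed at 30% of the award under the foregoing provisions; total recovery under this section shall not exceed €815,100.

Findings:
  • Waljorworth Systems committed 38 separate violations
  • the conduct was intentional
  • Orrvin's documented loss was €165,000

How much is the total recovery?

€643,500

Statutory damages: 38 × €2,030 = €77,140
Greater of actual damages (€165,000) or statutory damages (€77,140): €165,000
Trebled: 3 × €165,000 = €495,000
Attorney fees: 30% of €495,000 = €148,500
Total before cap: €495,000 + €148,500 = €643,500
Cap at €815,100: €643,500 is within the cap, no reduction.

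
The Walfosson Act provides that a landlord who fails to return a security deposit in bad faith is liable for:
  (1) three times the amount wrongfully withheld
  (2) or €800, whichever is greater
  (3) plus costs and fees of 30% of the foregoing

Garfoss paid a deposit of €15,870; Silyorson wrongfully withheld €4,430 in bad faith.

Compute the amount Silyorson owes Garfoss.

Trebled: 3 × €4,430 = €13,290
Minimum €800: €13,290 meets the minimum, no increase.
Costs and fees: 30% of €13,290 = €3,987
Total recovery: €13,290 + €3,987 = €17,277

€17,277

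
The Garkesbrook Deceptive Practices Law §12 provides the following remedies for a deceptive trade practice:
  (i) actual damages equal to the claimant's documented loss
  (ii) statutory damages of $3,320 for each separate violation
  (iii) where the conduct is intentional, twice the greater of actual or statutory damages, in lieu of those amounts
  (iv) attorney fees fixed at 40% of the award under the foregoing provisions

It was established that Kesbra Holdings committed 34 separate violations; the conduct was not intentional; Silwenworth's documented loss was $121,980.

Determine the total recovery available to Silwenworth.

Statutory damages: 34 × $3,320 = $112,880
Conduct not intentional: the in-lieu enhancement does not apply.
Actual plus statutory damages: $121,980 + $112,880 = $234,860
Attorney fees: 40% of $234,860 = $93,944
Total recovery: $234,860 + $93,944 = $328,804

Total recovery: $328,804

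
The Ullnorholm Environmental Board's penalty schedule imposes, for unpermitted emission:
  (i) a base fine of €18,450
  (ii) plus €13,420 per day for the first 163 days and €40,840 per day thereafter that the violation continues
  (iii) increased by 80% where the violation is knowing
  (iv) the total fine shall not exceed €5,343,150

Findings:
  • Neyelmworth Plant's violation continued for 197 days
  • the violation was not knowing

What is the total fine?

€3,594,470

First 163 days: 163 × €13,420 = €2,187,460
Remaining days: (197 − 163) × €40,840 = €1,388,560
Per-day component: €2,187,460 + €1,388,560 = €3,576,020
Base plus per-day: €18,450 + €3,576,020 = €3,594,470
The violation was not knowing: no 80% increase.
Cap at €5,343,150: €3,594,470 is within the cap, no reduction.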